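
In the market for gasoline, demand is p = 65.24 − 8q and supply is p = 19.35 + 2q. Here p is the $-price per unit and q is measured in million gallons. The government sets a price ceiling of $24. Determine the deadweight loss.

$25.63 million

Competitive equilibrium: 65.24 − 8q = 19.35 + 2q → q* = 4.589, p* = 28.528.
At the ceiling p = 24, quantity supplied = (24 − 19.35)/2 = 2.325.
Willingness to pay at q' = 2.325: 65.24 − 8·2.325 = 46.64.
Δq = 4.589 − 2.325 = 2.264; wedge = 46.64 − 24 = 22.64.
The triangle = ½ × 2.264 × 22.64 = $25.63 million.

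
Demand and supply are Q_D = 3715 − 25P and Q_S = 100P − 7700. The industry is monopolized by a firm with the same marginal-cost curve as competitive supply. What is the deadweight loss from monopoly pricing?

In inverse form: demand P = 148.6 − 0.04Q, supply P = 77 + 0.01Q.
Competitive equilibrium: 148.6 − 0.04Q = 77 + 0.01Q → Q* = 1432, P* = 91.32.
Marginal revenue: MR = 148.6 − 0.08Q. Set MR = MC: 148.6 − 0.08Q = 77 + 0.01Q → Q_m = 795.55556.
Price P_m = 148.6 − 0.04·795.55556 = 116.77778; MC(Q_m) = 77 + 0.01·795.55556 = 84.95556.
Competitive Q* = 1432, so ΔQ = 636.44444; wedge = 116.77778 − 84.95556 = 31.82222.
The triangle = ½ × 636.44444 × 31.82222 = 10126.54.

10126.54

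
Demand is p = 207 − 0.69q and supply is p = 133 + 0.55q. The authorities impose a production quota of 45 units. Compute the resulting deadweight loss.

Competitive equilibrium: 207 − 0.69q = 133 + 0.55q → q* = 59.6774, p* = 165.8226.
At q = 45: demand price = 207 − 0.69·45 = 175.95; supply price = 133 + 0.55·45 = 157.75.
Δq = 59.6774 − 45 = 14.6774; wedge = 175.95 − 157.75 = 18.2.
Welfare loss = ½ × 14.6774 × 18.2 = 133.56.

133.56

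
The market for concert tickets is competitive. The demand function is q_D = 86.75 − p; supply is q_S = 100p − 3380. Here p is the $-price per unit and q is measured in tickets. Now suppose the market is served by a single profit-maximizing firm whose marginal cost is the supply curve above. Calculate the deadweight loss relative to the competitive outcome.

In inverse form: demand p = 86.75 − q, supply p = 33.8 + 0.01q.
Competitive equilibrium: 86.75 − q = 33.8 + 0.01q → q* = 52.4257, p* = 34.3243.
Marginal revenue: MR = 86.75 − 2q. Set MR = MC: 86.75 − 2q = 33.8 + 0.01q → q_m = 26.3433.
Price p_m = 86.75 − 1·26.3433 = 60.4067; MC(q_m) = 33.8 + 0.01·26.3433 = 34.0634.
Competitive q* = 52.4257, so Δq = 26.0824; wedge = 60.4067 − 34.0634 = 26.3433.
The triangle = ½ × 26.0824 × 26.3433 = $343.55.

$343.55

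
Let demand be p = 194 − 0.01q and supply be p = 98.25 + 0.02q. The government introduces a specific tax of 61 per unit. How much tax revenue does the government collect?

70658.33

Competitive equilibrium: 194 − 0.01q = 98.25 + 0.02q → q* = 3191.6667, p* = 162.0833.
With the tax, the buyer price exceeds the seller price by 61: (194 − 0.01q) − (98.25 + 0.02q) = 61 → q' = 1158.3333.
Tax revenue = 61 × 1158.3333 = 70658.33.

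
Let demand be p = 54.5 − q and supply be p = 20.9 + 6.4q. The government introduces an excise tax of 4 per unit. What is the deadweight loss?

Competitive equilibrium: 54.5 − q = 20.9 + 6.4q → q* = 4.5405, p* = 49.9595.
With the tax, the buyer price exceeds the seller price by 4: (54.5 − q) − (20.9 + 6.4q) = 4 → q' = 4.
Δq = 4.5405 − 4 = 0.5405; the wedge equals the tax, 4.
The triangle = ½ × 0.5405 × 4 = 1.08.

1.08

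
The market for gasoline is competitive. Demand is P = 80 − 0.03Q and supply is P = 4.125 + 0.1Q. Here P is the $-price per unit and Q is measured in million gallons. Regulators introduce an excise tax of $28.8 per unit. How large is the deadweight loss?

Competitive equilibrium: 80 − 0.03Q = 4.125 + 0.1Q → Q* = 583.6538, P* = 62.4904.
With the tax, the buyer price exceeds the seller price by 28.8: (80 − 0.03Q) − (4.125 + 0.1Q) = 28.8 → Q' = 362.1154.
ΔQ = 583.6538 − 362.1154 = 221.5384; the wedge equals the tax, 28.8.
Welfare loss = ½ × 221.5384 × 28.8 = $3190.15 million.

$3190.15 million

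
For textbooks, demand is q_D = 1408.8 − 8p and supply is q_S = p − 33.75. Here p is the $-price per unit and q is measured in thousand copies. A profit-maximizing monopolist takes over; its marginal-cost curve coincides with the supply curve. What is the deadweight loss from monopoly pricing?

$90.06 thousand

In inverse form: demand p = 176.1 − 0.125q, supply p = 33.75 + q.
Competitive equilibrium: 176.1 − 0.125q = 33.75 + q → q* = 126.5333, p* = 160.2833.
Marginal revenue: MR = 176.1 − 0.25q. Set MR = MC: 176.1 − 0.25q = 33.75 + q → q_m = 113.88.
Price p_m = 176.1 − 0.125·113.88 = 161.865; MC(q_m) = 33.75 + 1·113.88 = 147.63.
Competitive q* = 126.5333, so Δq = 12.6533; wedge = 161.865 − 147.63 = 14.235.
Deadweight loss = ½ × 12.6533 × 14.235 = $90.06 thousand.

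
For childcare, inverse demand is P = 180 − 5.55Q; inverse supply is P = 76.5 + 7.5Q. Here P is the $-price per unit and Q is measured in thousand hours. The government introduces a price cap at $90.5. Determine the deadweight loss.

Competitive equilibrium: 180 − 5.55Q = 76.5 + 7.5Q → Q* = 7.93103, P* = 135.98276.
At the ceiling P = 90.5, quantity supplied = (90.5 − 76.5)/7.5 = 1.86667.
Willingness to pay at Q' = 1.86667: 180 − 5.55·1.86667 = 169.63998.
ΔQ = 7.93103 − 1.86667 = 6.06436; wedge = 169.63998 − 90.5 = 79.13998.
Welfare loss = ½ × 6.06436 × 79.13998 = $239.97 thousand.

$239.97 thousand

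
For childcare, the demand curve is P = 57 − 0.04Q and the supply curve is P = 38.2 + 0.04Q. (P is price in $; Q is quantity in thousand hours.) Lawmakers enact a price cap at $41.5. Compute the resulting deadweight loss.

$930.25 thousand

Competitive equilibrium: 57 − 0.04Q = 38.2 + 0.04Q → Q* = 235, P* = 47.6.
At the ceiling P = 41.5, quantity supplied = (41.5 − 38.2)/0.04 = 82.5.
Willingness to pay at Q' = 82.5: 57 − 0.04·82.5 = 53.7.
ΔQ = 235 − 82.5 = 152.5; wedge = 53.7 − 41.5 = 12.2.
Welfare loss = ½ × 152.5 × 12.2 = $930.25 thousand.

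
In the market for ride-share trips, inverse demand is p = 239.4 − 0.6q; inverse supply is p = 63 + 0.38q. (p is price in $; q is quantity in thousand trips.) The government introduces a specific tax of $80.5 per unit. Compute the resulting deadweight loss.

Competitive equilibrium: 239.4 − 0.6q = 63 + 0.38q → q* = 180, p* = 131.4.
With the tax, the buyer price exceeds the seller price by 80.5: (239.4 − 0.6q) − (63 + 0.38q) = 80.5 → q' = 97.8571.
Δq = 180 − 97.8571 = 82.1429; the wedge equals the tax, 80.5.
The triangle = ½ × 82.1429 × 80.5 = $3306.25 thousand.

$3306.25 thousand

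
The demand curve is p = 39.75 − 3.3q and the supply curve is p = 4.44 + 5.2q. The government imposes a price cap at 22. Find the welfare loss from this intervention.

Competitive equilibrium: 39.75 − 3.3q = 4.44 + 5.2q → q* = 4.1541, p* = 26.0414.
At the ceiling p = 22, quantity supplied = (22 − 4.44)/5.2 = 3.3769.
Willingness to pay at q' = 3.3769: 39.75 − 3.3·3.3769 = 28.6062.
Δq = 4.1541 − 3.3769 = 0.7772; wedge = 28.6062 − 22 = 6.6062.
The triangle = ½ × 0.7772 × 6.6062 = 2.57.

2.57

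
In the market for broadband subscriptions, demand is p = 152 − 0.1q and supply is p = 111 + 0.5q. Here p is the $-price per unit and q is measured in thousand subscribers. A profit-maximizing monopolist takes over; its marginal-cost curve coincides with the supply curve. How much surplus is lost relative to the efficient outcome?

$28.59 thousand

Competitive equilibrium: 152 − 0.1q = 111 + 0.5q → q* = 68.3333, p* = 145.1667.
Marginal revenue: MR = 152 − 0.2q. Set MR = MC: 152 − 0.2q = 111 + 0.5q → q_m = 58.5714.
Price p_m = 152 − 0.1·58.5714 = 146.1429; MC(q_m) = 111 + 0.5·58.5714 = 140.2857.
Competitive q* = 68.3333, so Δq = 9.7619; wedge = 146.1429 − 140.2857 = 5.8572.
DWL = ½ × 9.7619 × 5.8572 = $28.59 thousand.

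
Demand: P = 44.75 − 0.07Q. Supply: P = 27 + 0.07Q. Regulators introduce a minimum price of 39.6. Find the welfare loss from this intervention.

198.22

Competitive equilibrium: 44.75 − 0.07Q = 27 + 0.07Q → Q* = 126.7857, P* = 35.875.
At the floor P = 39.6, quantity demanded = (44.75 − 39.6)/0.07 = 73.5714.
Sellers' marginal cost at Q' = 73.5714: 27 + 0.07·73.5714 = 32.15.
ΔQ = 126.7857 − 73.5714 = 53.2143; wedge = 39.6 − 32.15 = 7.45.
DWL = ½ × 53.2143 × 7.45 = 198.22.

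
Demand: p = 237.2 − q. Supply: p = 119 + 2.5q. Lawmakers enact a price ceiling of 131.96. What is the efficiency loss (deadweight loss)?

Competitive equilibrium: 237.2 − q = 119 + 2.5q → q* = 33.7714, p* = 203.4286.
At the ceiling p = 131.96, quantity supplied = (131.96 − 119)/2.5 = 5.184.
Willingness to pay at q' = 5.184: 237.2 − 1·5.184 = 232.016.
Δq = 33.7714 − 5.184 = 28.5874; wedge = 232.016 − 131.96 = 100.056.
The triangle = ½ × 28.5874 × 100.056 = 1430.17.

1430.17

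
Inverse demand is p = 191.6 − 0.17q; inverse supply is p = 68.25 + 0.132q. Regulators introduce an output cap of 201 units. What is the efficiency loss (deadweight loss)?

6497.97

Competitive equilibrium: 191.6 − 0.17q = 68.25 + 0.132q → q* = 408.4437, p* = 122.1646.
At q = 201: demand price = 191.6 − 0.17·201 = 157.43; supply price = 68.25 + 0.132·201 = 94.782.
Δq = 408.4437 − 201 = 207.4437; wedge = 157.43 − 94.782 = 62.648.
Deadweight loss = ½ × 207.4437 × 62.648 = 6497.97.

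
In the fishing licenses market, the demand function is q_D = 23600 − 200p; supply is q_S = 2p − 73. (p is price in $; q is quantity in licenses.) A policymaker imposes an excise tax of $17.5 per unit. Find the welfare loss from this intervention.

$303.22

In inverse form: demand p = 118 − 0.005q, supply p = 36.5 + 0.5q.
Competitive equilibrium: 118 − 0.005q = 36.5 + 0.5q → q* = 161.3861, p* = 117.1931.
With the tax, the buyer price exceeds the seller price by 17.5: (118 − 0.005q) − (36.5 + 0.5q) = 17.5 → q' = 126.7327.
Δq = 161.3861 − 126.7327 = 34.6534; the wedge equals the tax, 17.5.
DWL = ½ × 34.6534 × 17.5 = $303.22.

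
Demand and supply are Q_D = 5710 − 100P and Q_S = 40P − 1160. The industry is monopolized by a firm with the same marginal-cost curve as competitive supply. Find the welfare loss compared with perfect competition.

In inverse form: demand P = 57.1 − 0.01Q, supply P = 29 + 0.025Q.
Competitive equilibrium: 57.1 − 0.01Q = 29 + 0.025Q → Q* = 802.85714, P* = 49.07143.
Marginal revenue: MR = 57.1 − 0.02Q. Set MR = MC: 57.1 − 0.02Q = 29 + 0.025Q → Q_m = 624.44444.
Price P_m = 57.1 − 0.01·624.44444 = 50.85556; MC(Q_m) = 29 + 0.025·624.44444 = 44.61111.
Competitive Q* = 802.85714, so ΔQ = 178.4127; wedge = 50.85556 − 44.61111 = 6.24445.
Welfare loss = ½ × 178.4127 × 6.24445 = 557.04.

557.04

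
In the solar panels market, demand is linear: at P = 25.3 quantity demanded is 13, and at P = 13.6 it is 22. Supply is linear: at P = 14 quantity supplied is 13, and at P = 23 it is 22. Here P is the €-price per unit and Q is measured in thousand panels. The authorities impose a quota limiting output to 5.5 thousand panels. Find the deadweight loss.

Demand slope = (13.6 − 25.3)/(22 − 13) = −1.3, so P = 42.2 − 1.3Q.
Supply slope = (23 − 14)/(22 − 13) = 1, so P = 1 + Q.
Competitive equilibrium: 42.2 − 1.3Q = 1 + Q → Q* = 17.913, P* = 18.913.
At Q = 5.5: demand price = 42.2 − 1.3·5.5 = 35.05; supply price = 1 + 1·5.5 = 6.5.
ΔQ = 17.913 − 5.5 = 12.413; wedge = 35.05 − 6.5 = 28.55.
Welfare loss = ½ × 12.413 × 28.55 = €177.20 thousand.

€177.20 thousand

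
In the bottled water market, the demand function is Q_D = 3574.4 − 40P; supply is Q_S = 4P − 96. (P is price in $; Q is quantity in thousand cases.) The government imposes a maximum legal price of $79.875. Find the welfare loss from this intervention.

$27.62 thousand

In inverse form: demand P = 89.36 − 0.025Q, supply P = 24 + 0.25Q.
Competitive equilibrium: 89.36 − 0.025Q = 24 + 0.25Q → Q* = 237.6727, P* = 83.4182.
At the ceiling P = 79.875, quantity supplied = (79.875 − 24)/0.25 = 223.5.
Willingness to pay at Q' = 223.5: 89.36 − 0.025·223.5 = 83.7725.
ΔQ = 237.6727 − 223.5 = 14.1727; wedge = 83.7725 − 79.875 = 3.8975.
Deadweight loss = ½ × 14.1727 × 3.8975 = $27.62 thousand.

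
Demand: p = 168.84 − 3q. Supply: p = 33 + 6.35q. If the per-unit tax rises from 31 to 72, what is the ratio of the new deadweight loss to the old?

5.394

Competitive equilibrium: 168.84 − 3q = 33 + 6.35q → q* = 14.5283, p* = 125.255.
For a per-unit tax t: Δq = t/9.35, so DWL = ½·t·(t/9.35) = t²/18.7.
At t = 31: DWL = 51.390. At t = 72: DWL = 277.219.
Ratio = (72/31)² = 5.394.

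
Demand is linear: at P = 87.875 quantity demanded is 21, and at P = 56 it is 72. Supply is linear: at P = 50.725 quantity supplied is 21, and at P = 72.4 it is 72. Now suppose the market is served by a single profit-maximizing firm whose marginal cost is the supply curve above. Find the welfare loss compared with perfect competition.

Demand slope = (56 − 87.875)/(72 − 21) = −0.625, so P = 101 − 0.625Q.
Supply slope = (72.4 − 50.725)/(72 − 21) = 0.425, so P = 41.8 + 0.425Q.
Competitive equilibrium: 101 − 0.625Q = 41.8 + 0.425Q → Q* = 56.381, P* = 65.7619.
Marginal revenue: MR = 101 − 1.25Q. Set MR = MC: 101 − 1.25Q = 41.8 + 0.425Q → Q_m = 35.3433.
Price P_m = 101 − 0.625·35.3433 = 78.9104; MC(Q_m) = 41.8 + 0.425·35.3433 = 56.8209.
Competitive Q* = 56.381, so ΔQ = 21.0377; wedge = 78.9104 − 56.8209 = 22.0895.
Welfare loss = ½ × 21.0377 × 22.0895 = 232.36.

232.36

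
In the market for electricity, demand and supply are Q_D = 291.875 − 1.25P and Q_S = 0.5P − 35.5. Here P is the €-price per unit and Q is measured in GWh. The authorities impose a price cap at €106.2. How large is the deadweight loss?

In inverse form: demand P = 233.5 − 0.8Q, supply P = 71 + 2Q.
Competitive equilibrium: 233.5 − 0.8Q = 71 + 2Q → Q* = 58.03571, P* = 187.07143.
At the ceiling P = 106.2, quantity supplied = (106.2 − 71)/2 = 17.6.
Willingness to pay at Q' = 17.6: 233.5 − 0.8·17.6 = 219.42.
ΔQ = 58.03571 − 17.6 = 40.43571; wedge = 219.42 − 106.2 = 113.22.
Deadweight loss = ½ × 40.43571 × 113.22 = €2289.07.

€2289.07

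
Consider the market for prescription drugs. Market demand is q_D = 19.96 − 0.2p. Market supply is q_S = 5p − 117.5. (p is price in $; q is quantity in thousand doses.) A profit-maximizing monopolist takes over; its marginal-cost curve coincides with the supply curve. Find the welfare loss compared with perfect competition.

In inverse form: demand p = 99.8 − 5q, supply p = 23.5 + 0.2q.
Competitive equilibrium: 99.8 − 5q = 23.5 + 0.2q → q* = 14.6731, p* = 26.4346.
Marginal revenue: MR = 99.8 − 10q. Set MR = MC: 99.8 − 10q = 23.5 + 0.2q → q_m = 7.4804.
Price p_m = 99.8 − 5·7.4804 = 62.398; MC(q_m) = 23.5 + 0.2·7.4804 = 24.9961.
Competitive q* = 14.6731, so Δq = 7.1927; wedge = 62.398 − 24.9961 = 37.4019.
Deadweight loss = ½ × 7.1927 × 37.4019 = $134.51 thousand.

$134.51 thousand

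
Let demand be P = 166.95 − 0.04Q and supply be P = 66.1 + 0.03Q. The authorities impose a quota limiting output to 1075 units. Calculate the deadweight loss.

Competitive equilibrium: 166.95 − 0.04Q = 66.1 + 0.03Q → Q* = 1440.7143, P* = 109.3214.
At Q = 1075: demand price = 166.95 − 0.04·1075 = 123.95; supply price = 66.1 + 0.03·1075 = 98.35.
ΔQ = 1440.7143 − 1075 = 365.7143; wedge = 123.95 − 98.35 = 25.6.
DWL = ½ × 365.7143 × 25.6 = 4681.14.

4681.14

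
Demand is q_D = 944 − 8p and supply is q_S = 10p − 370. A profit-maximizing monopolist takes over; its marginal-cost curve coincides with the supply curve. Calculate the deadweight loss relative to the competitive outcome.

1859.69

In inverse form: demand p = 118 − 0.125q, supply p = 37 + 0.1q.
Competitive equilibrium: 118 − 0.125q = 37 + 0.1q → q* = 360, p* = 73.
Marginal revenue: MR = 118 − 0.25q. Set MR = MC: 118 − 0.25q = 37 + 0.1q → q_m = 231.4286.
Price p_m = 118 − 0.125·231.4286 = 89.0714; MC(q_m) = 37 + 0.1·231.4286 = 60.1429.
Competitive q* = 360, so Δq = 128.5714; wedge = 89.0714 − 60.1429 = 28.9285.
DWL = ½ × 128.5714 × 28.9285 = 1859.69.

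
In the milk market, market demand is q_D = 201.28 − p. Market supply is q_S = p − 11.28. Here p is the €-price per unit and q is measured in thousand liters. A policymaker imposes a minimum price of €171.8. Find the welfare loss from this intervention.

€4292.87 thousand

In inverse form: demand p = 201.28 − q, supply p = 11.28 + q.
Competitive equilibrium: 201.28 − q = 11.28 + q → q* = 95, p* = 106.28.
At the floor p = 171.8, quantity demanded = (201.28 − 171.8)/1 = 29.48.
Sellers' marginal cost at q' = 29.48: 11.28 + 1·29.48 = 40.76.
Δq = 95 − 29.48 = 65.52; wedge = 171.8 − 40.76 = 131.04.
The triangle = ½ × 65.52 × 131.04 = €4292.87 thousand.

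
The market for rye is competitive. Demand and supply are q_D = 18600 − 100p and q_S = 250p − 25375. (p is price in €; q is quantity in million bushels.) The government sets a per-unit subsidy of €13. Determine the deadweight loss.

In inverse form: demand p = 186 − 0.01q, supply p = 101.5 + 0.004q.
Competitive equilibrium: 186 − 0.01q = 101.5 + 0.004q → q* = 6035.7143, p* = 125.6429.
The subsidy lowers effective supply by 13: p = 88.5 + 0.004q.
New quantity: 186 − 0.01q = 88.5 + 0.004q → q' = 6964.2857.
Overproduction Δq = 6964.2857 − 6035.7143 = 928.5714; wedge = subsidy = 13.
Deadweight loss = ½ × 928.5714 × 13 = €6035.71 million.

€6035.71 million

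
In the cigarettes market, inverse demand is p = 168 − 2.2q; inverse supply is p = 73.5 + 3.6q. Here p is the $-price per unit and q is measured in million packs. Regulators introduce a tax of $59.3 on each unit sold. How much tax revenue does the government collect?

Competitive equilibrium: 168 − 2.2q = 73.5 + 3.6q → q* = 16.2931, p* = 132.1552.
With the tax, the buyer price exceeds the seller price by 59.3: (168 − 2.2q) − (73.5 + 3.6q) = 59.3 → q' = 6.069.
Tax revenue = 59.3 × 6.069 = $359.89 million.

$359.89 million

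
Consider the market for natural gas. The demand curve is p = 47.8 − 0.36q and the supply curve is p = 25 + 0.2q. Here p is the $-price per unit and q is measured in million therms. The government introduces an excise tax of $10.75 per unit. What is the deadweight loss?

$103.18 million

Competitive equilibrium: 47.8 − 0.36q = 25 + 0.2q → q* = 40.7143, p* = 33.1429.
With the tax, the buyer price exceeds the seller price by 10.75: (47.8 − 0.36q) − (25 + 0.2q) = 10.75 → q' = 21.5179.
Δq = 40.7143 − 21.5179 = 19.1964; the wedge equals the tax, 10.75.
The triangle = ½ × 19.1964 × 10.75 = $103.18 million.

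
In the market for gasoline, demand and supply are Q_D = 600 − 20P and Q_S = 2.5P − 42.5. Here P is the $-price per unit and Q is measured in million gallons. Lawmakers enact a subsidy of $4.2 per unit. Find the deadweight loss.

$19.60 million

In inverse form: demand P = 30 − 0.05Q, supply P = 17 + 0.4Q.
Competitive equilibrium: 30 − 0.05Q = 17 + 0.4Q → Q* = 28.8889, P* = 28.5556.
The subsidy lowers effective supply by 4.2: P = 12.8 + 0.4Q.
New quantity: 30 − 0.05Q = 12.8 + 0.4Q → Q' = 38.2222.
Overproduction ΔQ = 38.2222 − 28.8889 = 9.3333; wedge = subsidy = 4.2.
Deadweight loss = ½ × 9.3333 × 4.2 = $19.60 million.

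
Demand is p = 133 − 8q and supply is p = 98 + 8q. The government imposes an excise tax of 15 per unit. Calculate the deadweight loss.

Competitive equilibrium: 133 − 8q = 98 + 8q → q* = 2.1875, p* = 115.5.
With the tax, the buyer price exceeds the seller price by 15: (133 − 8q) − (98 + 8q) = 15 → q' = 1.25.
Δq = 2.1875 − 1.25 = 0.9375; the wedge equals the tax, 15.
DWL = ½ × 0.9375 × 15 = 7.03.

7.03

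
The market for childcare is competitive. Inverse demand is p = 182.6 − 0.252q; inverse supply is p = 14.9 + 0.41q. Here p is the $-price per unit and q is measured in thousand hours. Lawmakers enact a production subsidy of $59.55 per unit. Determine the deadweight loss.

$2678.40 thousand

Competitive equilibrium: 182.6 − 0.252q = 14.9 + 0.41q → q* = 253.3233, p* = 118.7625.
The subsidy lowers effective supply by 59.55: p = 0.41q − 44.65.
New quantity: 182.6 − 0.252q = 0.41q − 44.65 → q' = 343.2779.
Overproduction Δq = 343.2779 − 253.3233 = 89.9546; wedge = subsidy = 59.55.
Welfare loss = ½ × 89.9546 × 59.55 = $2678.40 thousand.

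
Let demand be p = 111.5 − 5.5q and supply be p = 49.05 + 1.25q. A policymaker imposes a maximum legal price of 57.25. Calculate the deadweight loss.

Competitive equilibrium: 111.5 − 5.5q = 49.05 + 1.25q → q* = 9.2519, p* = 60.6148.
At the ceiling p = 57.25, quantity supplied = (57.25 − 49.05)/1.25 = 6.56.
Willingness to pay at q' = 6.56: 111.5 − 5.5·6.56 = 75.42.
Δq = 9.2519 − 6.56 = 2.6919; wedge = 75.42 − 57.25 = 18.17.
DWL = ½ × 2.6919 × 18.17 = 24.46.

24.46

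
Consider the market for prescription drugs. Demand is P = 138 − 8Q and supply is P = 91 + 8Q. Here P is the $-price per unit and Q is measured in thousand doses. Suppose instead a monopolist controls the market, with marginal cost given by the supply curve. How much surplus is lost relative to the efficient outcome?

Competitive equilibrium: 138 − 8Q = 91 + 8Q → Q* = 2.9375, P* = 114.5.
Marginal revenue: MR = 138 − 16Q. Set MR = MC: 138 − 16Q = 91 + 8Q → Q_m = 1.9583.
Price P_m = 138 − 8·1.9583 = 122.3336; MC(Q_m) = 91 + 8·1.9583 = 106.6664.
Competitive Q* = 2.9375, so ΔQ = 0.9792; wedge = 122.3336 − 106.6664 = 15.6672.
DWL = ½ × 0.9792 × 15.6672 = $7.67 thousand.

$7.67 thousand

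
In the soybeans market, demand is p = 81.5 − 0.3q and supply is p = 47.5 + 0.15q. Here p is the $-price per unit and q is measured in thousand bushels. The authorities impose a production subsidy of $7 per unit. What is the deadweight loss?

Competitive equilibrium: 81.5 − 0.3q = 47.5 + 0.15q → q* = 75.5556, p* = 58.8333.
The subsidy lowers effective supply by 7: p = 40.5 + 0.15q.
New quantity: 81.5 − 0.3q = 40.5 + 0.15q → q' = 91.1111.
Overproduction Δq = 91.1111 − 75.5556 = 15.5555; wedge = subsidy = 7.
Welfare loss = ½ × 15.5555 × 7 = $54.44 thousand.

$54.44 thousand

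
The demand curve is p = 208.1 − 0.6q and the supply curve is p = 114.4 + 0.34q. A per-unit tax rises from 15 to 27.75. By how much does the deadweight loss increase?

289.93

Competitive equilibrium: 208.1 − 0.6q = 114.4 + 0.34q → q* = 99.6809, p* = 148.2915.
For a per-unit tax t: Δq = t/0.94, so DWL = ½·t·(t/0.94) = t²/1.88.
At t = 15: DWL = 119.681. At t = 27.75: DWL = 409.608.
Increase = 409.608 − 119.681 = 289.93.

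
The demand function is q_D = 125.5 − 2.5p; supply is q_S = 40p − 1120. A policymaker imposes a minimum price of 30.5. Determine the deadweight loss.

In inverse form: demand p = 50.2 − 0.4q, supply p = 28 + 0.025q.
Competitive equilibrium: 50.2 − 0.4q = 28 + 0.025q → q* = 52.2353, p* = 29.3059.
At the floor p = 30.5, quantity demanded = (50.2 − 30.5)/0.4 = 49.25.
Sellers' marginal cost at q' = 49.25: 28 + 0.025·49.25 = 29.2313.
Δq = 52.2353 − 49.25 = 2.9853; wedge = 30.5 − 29.2313 = 1.2687.
Deadweight loss = ½ × 2.9853 × 1.2687 = 1.89.

1.89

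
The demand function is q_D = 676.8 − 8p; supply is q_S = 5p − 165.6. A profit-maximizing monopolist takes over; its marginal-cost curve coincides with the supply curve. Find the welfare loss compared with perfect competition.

314.60

In inverse form: demand p = 84.6 − 0.125q, supply p = 33.12 + 0.2q.
Competitive equilibrium: 84.6 − 0.125q = 33.12 + 0.2q → q* = 158.4, p* = 64.8.
Marginal revenue: MR = 84.6 − 0.25q. Set MR = MC: 84.6 − 0.25q = 33.12 + 0.2q → q_m = 114.4.
Price p_m = 84.6 − 0.125·114.4 = 70.3; MC(q_m) = 33.12 + 0.2·114.4 = 56.
Competitive q* = 158.4, so Δq = 44; wedge = 70.3 − 56 = 14.3.
Welfare loss = ½ × 44 × 14.3 = 314.60.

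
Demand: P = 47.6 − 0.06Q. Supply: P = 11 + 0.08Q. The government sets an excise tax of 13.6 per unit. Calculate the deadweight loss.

Competitive equilibrium: 47.6 − 0.06Q = 11 + 0.08Q → Q* = 261.4286, P* = 31.9143.
With the tax, the buyer price exceeds the seller price by 13.6: (47.6 − 0.06Q) − (11 + 0.08Q) = 13.6 → Q' = 164.2857.
ΔQ = 261.4286 − 164.2857 = 97.1429; the wedge equals the tax, 13.6.
Welfare loss = ½ × 97.1429 × 13.6 = 660.57.

660.57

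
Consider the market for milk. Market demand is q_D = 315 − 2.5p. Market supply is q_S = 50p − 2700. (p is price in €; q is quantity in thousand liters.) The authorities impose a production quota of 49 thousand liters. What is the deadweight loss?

€3147.64 thousand

In inverse form: demand p = 126 − 0.4q, supply p = 54 + 0.02q.
Competitive equilibrium: 126 − 0.4q = 54 + 0.02q → q* = 171.4286, p* = 57.4286.
At q = 49: demand price = 126 − 0.4·49 = 106.4; supply price = 54 + 0.02·49 = 54.98.
Δq = 171.4286 − 49 = 122.4286; wedge = 106.4 − 54.98 = 51.42.
Welfare loss = ½ × 122.4286 × 51.42 = €3147.64 thousand.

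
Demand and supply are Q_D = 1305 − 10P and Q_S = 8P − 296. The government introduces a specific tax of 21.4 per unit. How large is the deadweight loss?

In inverse form: demand P = 130.5 − 0.1Q, supply P = 37 + 0.125Q.
Competitive equilibrium: 130.5 − 0.1Q = 37 + 0.125Q → Q* = 415.5556, P* = 88.9444.
With the tax, the buyer price exceeds the seller price by 21.4: (130.5 − 0.1Q) − (37 + 0.125Q) = 21.4 → Q' = 320.4444.
ΔQ = 415.5556 − 320.4444 = 95.1112; the wedge equals the tax, 21.4.
DWL = ½ × 95.1112 × 21.4 = 1017.69.

1017.69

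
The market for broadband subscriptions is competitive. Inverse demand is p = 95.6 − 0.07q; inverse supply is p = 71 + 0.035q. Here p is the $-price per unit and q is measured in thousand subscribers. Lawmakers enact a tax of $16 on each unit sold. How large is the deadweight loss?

$1219.05 thousand

Competitive equilibrium: 95.6 − 0.07q = 71 + 0.035q → q* = 234.2857, p* = 79.2.
With the tax, the buyer price exceeds the seller price by 16: (95.6 − 0.07q) − (71 + 0.035q) = 16 → q' = 81.9048.
Δq = 234.2857 − 81.9048 = 152.3809; the wedge equals the tax, 16.
Deadweight loss = ½ × 152.3809 × 16 = $1219.05 thousand.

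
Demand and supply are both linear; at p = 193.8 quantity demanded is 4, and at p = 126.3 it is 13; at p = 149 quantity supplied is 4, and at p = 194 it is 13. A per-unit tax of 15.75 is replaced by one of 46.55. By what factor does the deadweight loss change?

Demand slope = (126.3 − 193.8)/(13 − 4) = −7.5, so p = 223.8 − 7.5q.
Supply slope = (194 − 149)/(13 − 4) = 5, so p = 129 + 5q.
Competitive equilibrium: 223.8 − 7.5q = 129 + 5q → q* = 7.584, p* = 166.92.
For a per-unit tax t: Δq = t/12.5, so DWL = ½·t·(t/12.5) = t²/25.
At t = 15.75: DWL = 9.9225. At t = 46.55: DWL = 86.6761.
Ratio = (46.55/15.75)² = 8.735.

8.735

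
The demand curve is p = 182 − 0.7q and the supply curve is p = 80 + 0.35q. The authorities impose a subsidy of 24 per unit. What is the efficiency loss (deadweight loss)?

Competitive equilibrium: 182 − 0.7q = 80 + 0.35q → q* = 97.1429, p* = 114.
The subsidy lowers effective supply by 24: p = 56 + 0.35q.
New quantity: 182 − 0.7q = 56 + 0.35q → q' = 120.
Overproduction Δq = 120 − 97.1429 = 22.8571; wedge = subsidy = 24.
DWL = ½ × 22.8571 × 24 = 274.29.

274.29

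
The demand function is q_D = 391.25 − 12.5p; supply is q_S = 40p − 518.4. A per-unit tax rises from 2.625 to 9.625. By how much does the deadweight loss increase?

408.33

In inverse form: demand p = 31.3 − 0.08q, supply p = 12.96 + 0.025q.
Competitive equilibrium: 31.3 − 0.08q = 12.96 + 0.025q → q* = 174.6667, p* = 17.3267.
For a per-unit tax t: Δq = t/0.105, so DWL = ½·t·(t/0.105) = t²/0.21.
At t = 2.625: DWL = 32.813. At t = 9.625: DWL = 441.146.
Increase = 441.146 − 32.813 = 408.33.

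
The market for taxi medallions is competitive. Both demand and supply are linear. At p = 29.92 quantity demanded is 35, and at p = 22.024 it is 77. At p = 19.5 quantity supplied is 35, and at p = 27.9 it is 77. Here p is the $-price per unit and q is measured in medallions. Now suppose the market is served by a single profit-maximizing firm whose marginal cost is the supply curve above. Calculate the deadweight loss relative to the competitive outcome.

Demand slope = (22.024 − 29.92)/(77 − 35) = −0.188, so p = 36.5 − 0.188q.
Supply slope = (27.9 − 19.5)/(77 − 35) = 0.2, so p = 12.5 + 0.2q.
Competitive equilibrium: 36.5 − 0.188q = 12.5 + 0.2q → q* = 61.8557, p* = 24.8711.
Marginal revenue: MR = 36.5 − 0.376q. Set MR = MC: 36.5 − 0.376q = 12.5 + 0.2q → q_m = 41.6667.
Price p_m = 36.5 − 0.188·41.6667 = 28.6667; MC(q_m) = 12.5 + 0.2·41.6667 = 20.8333.
Competitive q* = 61.8557, so Δq = 20.189; wedge = 28.6667 − 20.8333 = 7.8334.
DWL = ½ × 20.189 × 7.8334 = $79.07.

$79.07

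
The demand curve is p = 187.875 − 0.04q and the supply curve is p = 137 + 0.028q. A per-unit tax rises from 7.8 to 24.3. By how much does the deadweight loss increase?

3894.49

Competitive equilibrium: 187.875 − 0.04q = 137 + 0.028q → q* = 748.1618, p* = 157.9485.
For a per-unit tax t: Δq = t/0.068, so DWL = ½·t·(t/0.068) = t²/0.136.
At t = 7.8: DWL = 447.353. At t = 24.3: DWL = 4341.838.
Increase = 4341.838 − 447.353 = 3894.49.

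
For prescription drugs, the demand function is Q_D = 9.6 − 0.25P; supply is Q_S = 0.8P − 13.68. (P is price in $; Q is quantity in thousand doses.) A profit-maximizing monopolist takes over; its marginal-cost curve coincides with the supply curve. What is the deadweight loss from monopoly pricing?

$8.08 thousand

In inverse form: demand P = 38.4 − 4Q, supply P = 17.1 + 1.25Q.
Competitive equilibrium: 38.4 − 4Q = 17.1 + 1.25Q → Q* = 4.0571, P* = 22.1714.
Marginal revenue: MR = 38.4 − 8Q. Set MR = MC: 38.4 − 8Q = 17.1 + 1.25Q → Q_m = 2.3027.
Price P_m = 38.4 − 4·2.3027 = 29.1892; MC(Q_m) = 17.1 + 1.25·2.3027 = 19.9784.
Competitive Q* = 4.0571, so ΔQ = 1.7544; wedge = 29.1892 − 19.9784 = 9.2108.
DWL = ½ × 1.7544 × 9.2108 = $8.08 thousand.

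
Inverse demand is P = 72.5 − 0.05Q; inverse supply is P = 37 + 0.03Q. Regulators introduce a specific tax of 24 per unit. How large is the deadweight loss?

3600

Competitive equilibrium: 72.5 − 0.05Q = 37 + 0.03Q → Q* = 443.75, P* = 50.3125.
With the tax, the buyer price exceeds the seller price by 24: (72.5 − 0.05Q) − (37 + 0.03Q) = 24 → Q' = 143.75.
ΔQ = 443.75 − 143.75 = 300; the wedge equals the tax, 24.
Welfare loss = ½ × 300 × 24 = 3600.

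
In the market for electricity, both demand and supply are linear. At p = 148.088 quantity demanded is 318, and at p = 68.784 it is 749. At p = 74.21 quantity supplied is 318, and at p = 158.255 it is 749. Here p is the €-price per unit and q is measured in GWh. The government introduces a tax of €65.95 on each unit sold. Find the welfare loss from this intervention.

Demand slope = (68.784 − 148.088)/(749 − 318) = −0.184, so p = 206.6 − 0.184q.
Supply slope = (158.255 − 74.21)/(749 − 318) = 0.195, so p = 12.2 + 0.195q.
Competitive equilibrium: 206.6 − 0.184q = 12.2 + 0.195q → q* = 512.9288, p* = 112.2211.
With the tax, the buyer price exceeds the seller price by 65.95: (206.6 − 0.184q) − (12.2 + 0.195q) = 65.95 → q' = 338.9182.
Δq = 512.9288 − 338.9182 = 174.0106; the wedge equals the tax, 65.95.
Deadweight loss = ½ × 174.0106 × 65.95 = €5738.

€5738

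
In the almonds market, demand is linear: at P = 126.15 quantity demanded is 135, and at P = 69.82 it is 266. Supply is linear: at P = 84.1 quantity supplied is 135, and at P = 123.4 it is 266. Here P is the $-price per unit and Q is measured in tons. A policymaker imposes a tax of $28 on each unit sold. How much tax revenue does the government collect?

Demand slope = (69.82 − 126.15)/(266 − 135) = −0.43, so P = 184.2 − 0.43Q.
Supply slope = (123.4 − 84.1)/(266 − 135) = 0.3, so P = 43.6 + 0.3Q.
Competitive equilibrium: 184.2 − 0.43Q = 43.6 + 0.3Q → Q* = 192.6027, P* = 101.3808.
With the tax, the buyer price exceeds the seller price by 28: (184.2 − 0.43Q) − (43.6 + 0.3Q) = 28 → Q' = 154.2466.
Tax revenue = 28 × 154.2466 = $4318.90.

$4318.90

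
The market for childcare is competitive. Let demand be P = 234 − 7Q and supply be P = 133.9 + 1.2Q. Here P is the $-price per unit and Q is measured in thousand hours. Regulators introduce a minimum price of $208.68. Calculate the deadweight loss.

$302.54 thousand

Competitive equilibrium: 234 − 7Q = 133.9 + 1.2Q → Q* = 12.2073, P* = 148.5488.
At the floor P = 208.68, quantity demanded = (234 − 208.68)/7 = 3.6171.
Sellers' marginal cost at Q' = 3.6171: 133.9 + 1.2·3.6171 = 138.2405.
ΔQ = 12.2073 − 3.6171 = 8.5902; wedge = 208.68 − 138.2405 = 70.4395.
Welfare loss = ½ × 8.5902 × 70.4395 = $302.54 thousand.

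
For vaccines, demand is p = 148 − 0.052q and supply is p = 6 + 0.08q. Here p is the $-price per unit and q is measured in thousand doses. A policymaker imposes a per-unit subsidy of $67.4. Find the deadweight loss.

Competitive equilibrium: 148 − 0.052q = 6 + 0.08q → q* = 1075.7576, p* = 92.0606.
The subsidy lowers effective supply by 67.4: p = 0.08q − 61.4.
New quantity: 148 − 0.052q = 0.08q − 61.4 → q' = 1586.3636.
Overproduction Δq = 1586.3636 − 1075.7576 = 510.606; wedge = subsidy = 67.4.
The triangle = ½ × 510.606 × 67.4 = $17207.42 thousand.

$17207.42 thousand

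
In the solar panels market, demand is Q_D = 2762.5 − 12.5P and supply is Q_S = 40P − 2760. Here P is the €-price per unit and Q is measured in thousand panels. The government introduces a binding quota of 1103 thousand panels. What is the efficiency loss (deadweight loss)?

In inverse form: demand P = 221 − 0.08Q, supply P = 69 + 0.025Q.
Competitive equilibrium: 221 − 0.08Q = 69 + 0.025Q → Q* = 1447.619, P* = 105.1905.
At Q = 1103: demand price = 221 − 0.08·1103 = 132.76; supply price = 69 + 0.025·1103 = 96.575.
ΔQ = 1447.619 − 1103 = 344.619; wedge = 132.76 − 96.575 = 36.185.
Deadweight loss = ½ × 344.619 × 36.185 = €6235.02 thousand.

€6235.02 thousand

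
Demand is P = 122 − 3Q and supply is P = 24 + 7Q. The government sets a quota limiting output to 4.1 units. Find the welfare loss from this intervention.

162.45

Competitive equilibrium: 122 − 3Q = 24 + 7Q → Q* = 9.8, P* = 92.6.
At Q = 4.1: demand price = 122 − 3·4.1 = 109.7; supply price = 24 + 7·4.1 = 52.7.
ΔQ = 9.8 − 4.1 = 5.7; wedge = 109.7 − 52.7 = 57.
Welfare loss = ½ × 5.7 × 57 = 162.45.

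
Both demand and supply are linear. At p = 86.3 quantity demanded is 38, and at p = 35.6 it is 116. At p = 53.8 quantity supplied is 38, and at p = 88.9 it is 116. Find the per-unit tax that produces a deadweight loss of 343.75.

Demand slope = (35.6 − 86.3)/(116 − 38) = −0.65, so p = 111 − 0.65q.
Supply slope = (88.9 − 53.8)/(116 − 38) = 0.45, so p = 36.7 + 0.45q.
Competitive equilibrium: 111 − 0.65q = 36.7 + 0.45q → q* = 67.5455, p* = 67.0955.
A tax t gives Δq = t/1.1 and wedge t, so DWL = t²/2.2.
t²/2.2 = 343.75 → t² = 756.25 → t = 27.5.

27.5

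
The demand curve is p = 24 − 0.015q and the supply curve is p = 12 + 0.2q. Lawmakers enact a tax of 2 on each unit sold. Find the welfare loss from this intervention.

9.30

Competitive equilibrium: 24 − 0.015q = 12 + 0.2q → q* = 55.814, p* = 23.1628.
With the tax, the buyer price exceeds the seller price by 2: (24 − 0.015q) − (12 + 0.2q) = 2 → q' = 46.5116.
Δq = 55.814 − 46.5116 = 9.3024; the wedge equals the tax, 2.
Welfare loss = ½ × 9.3024 × 2 = 9.30.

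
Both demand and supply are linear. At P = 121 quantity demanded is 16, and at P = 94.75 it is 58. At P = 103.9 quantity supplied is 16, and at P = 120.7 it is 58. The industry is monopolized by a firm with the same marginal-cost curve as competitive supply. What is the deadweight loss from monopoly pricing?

78.55

Demand slope = (94.75 − 121)/(58 − 16) = −0.625, so P = 131 − 0.625Q.
Supply slope = (120.7 − 103.9)/(58 − 16) = 0.4, so P = 97.5 + 0.4Q.
Competitive equilibrium: 131 − 0.625Q = 97.5 + 0.4Q → Q* = 32.6829, P* = 110.5732.
Marginal revenue: MR = 131 − 1.25Q. Set MR = MC: 131 − 1.25Q = 97.5 + 0.4Q → Q_m = 20.303.
Price P_m = 131 − 0.625·20.303 = 118.3106; MC(Q_m) = 97.5 + 0.4·20.303 = 105.6212.
Competitive Q* = 32.6829, so ΔQ = 12.3799; wedge = 118.3106 − 105.6212 = 12.6894.
The triangle = ½ × 12.3799 × 12.6894 = 78.55.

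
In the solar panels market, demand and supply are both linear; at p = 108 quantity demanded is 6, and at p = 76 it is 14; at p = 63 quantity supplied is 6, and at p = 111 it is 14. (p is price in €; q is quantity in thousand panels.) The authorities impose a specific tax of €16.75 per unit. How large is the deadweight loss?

Demand slope = (76 − 108)/(14 − 6) = −4, so p = 132 − 4q.
Supply slope = (111 − 63)/(14 − 6) = 6, so p = 27 + 6q.
Competitive equilibrium: 132 − 4q = 27 + 6q → q* = 10.5, p* = 90.
With the tax, the buyer price exceeds the seller price by 16.75: (132 − 4q) − (27 + 6q) = 16.75 → q' = 8.825.
Δq = 10.5 − 8.825 = 1.675; the wedge equals the tax, 16.75.
Welfare loss = ½ × 1.675 × 16.75 = €14.03 thousand.

€14.03 thousand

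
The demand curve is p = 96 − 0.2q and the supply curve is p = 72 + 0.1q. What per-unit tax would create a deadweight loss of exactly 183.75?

10.5

Competitive equilibrium: 96 − 0.2q = 72 + 0.1q → q* = 80, p* = 80.
A tax t gives Δq = t/0.3 and wedge t, so DWL = t²/0.6.
t²/0.6 = 183.75 → t² = 110.25 → t = 10.5.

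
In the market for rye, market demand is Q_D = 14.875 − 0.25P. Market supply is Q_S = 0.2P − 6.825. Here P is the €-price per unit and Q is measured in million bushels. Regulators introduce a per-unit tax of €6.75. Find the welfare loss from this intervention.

In inverse form: demand P = 59.5 − 4Q, supply P = 34.125 + 5Q.
Competitive equilibrium: 59.5 − 4Q = 34.125 + 5Q → Q* = 2.8194, P* = 48.2222.
With the tax, the buyer price exceeds the seller price by 6.75: (59.5 − 4Q) − (34.125 + 5Q) = 6.75 → Q' = 2.0694.
ΔQ = 2.8194 − 2.0694 = 0.75; the wedge equals the tax, 6.75.
DWL = ½ × 0.75 × 6.75 = €2.53 million.

€2.53 million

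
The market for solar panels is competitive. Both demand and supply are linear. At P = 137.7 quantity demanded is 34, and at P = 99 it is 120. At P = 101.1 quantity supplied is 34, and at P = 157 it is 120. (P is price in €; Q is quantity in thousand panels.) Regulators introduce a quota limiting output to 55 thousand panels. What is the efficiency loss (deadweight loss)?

€82.84 thousand

Demand slope = (99 − 137.7)/(120 − 34) = −0.45, so P = 153 − 0.45Q.
Supply slope = (157 − 101.1)/(120 − 34) = 0.65, so P = 79 + 0.65Q.
Competitive equilibrium: 153 − 0.45Q = 79 + 0.65Q → Q* = 67.2727, P* = 122.7273.
At Q = 55: demand price = 153 − 0.45·55 = 128.25; supply price = 79 + 0.65·55 = 114.75.
ΔQ = 67.2727 − 55 = 12.2727; wedge = 128.25 − 114.75 = 13.5.
The triangle = ½ × 12.2727 × 13.5 = €82.84 thousand.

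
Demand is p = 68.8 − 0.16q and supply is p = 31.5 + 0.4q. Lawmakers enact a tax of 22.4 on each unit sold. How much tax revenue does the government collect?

596

Competitive equilibrium: 68.8 − 0.16q = 31.5 + 0.4q → q* = 66.6071, p* = 58.1429.
With the tax, the buyer price exceeds the seller price by 22.4: (68.8 − 0.16q) − (31.5 + 0.4q) = 22.4 → q' = 26.6071.
Tax revenue = 22.4 × 26.6071 = 596.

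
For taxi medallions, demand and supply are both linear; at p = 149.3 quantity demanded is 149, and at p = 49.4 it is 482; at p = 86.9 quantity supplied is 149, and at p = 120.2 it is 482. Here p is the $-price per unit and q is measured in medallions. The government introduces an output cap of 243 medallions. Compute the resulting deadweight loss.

Demand slope = (49.4 − 149.3)/(482 − 149) = −0.3, so p = 194 − 0.3q.
Supply slope = (120.2 − 86.9)/(482 − 149) = 0.1, so p = 72 + 0.1q.
Competitive equilibrium: 194 − 0.3q = 72 + 0.1q → q* = 305, p* = 102.5.
At q = 243: demand price = 194 − 0.3·243 = 121.1; supply price = 72 + 0.1·243 = 96.3.
Δq = 305 − 243 = 62; wedge = 121.1 − 96.3 = 24.8.
DWL = ½ × 62 × 24.8 = $768.80.

$768.80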